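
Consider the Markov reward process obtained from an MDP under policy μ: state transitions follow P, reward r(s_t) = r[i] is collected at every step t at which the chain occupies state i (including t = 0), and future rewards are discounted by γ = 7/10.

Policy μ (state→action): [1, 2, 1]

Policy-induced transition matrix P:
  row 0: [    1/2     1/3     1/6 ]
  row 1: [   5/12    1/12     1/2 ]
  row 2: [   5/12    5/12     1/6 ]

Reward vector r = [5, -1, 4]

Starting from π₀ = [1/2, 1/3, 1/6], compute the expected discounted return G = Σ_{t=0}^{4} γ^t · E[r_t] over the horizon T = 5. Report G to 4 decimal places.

G = 8.2737

t=0: π = [0.5000, 0.3333, 0.1667], E[r] = 2.8333, γ^t·E[r] = 2.833333, running G = 2.833333
t=1: π = [0.4583, 0.2639, 0.2778], E[r] = 3.1389, γ^t·E[r] = 2.197222, running G = 5.030556
t=2: π = [0.4549, 0.2905, 0.2546], E[r] = 3.0023, γ^t·E[r] = 1.471134, running G = 6.501690
t=3: π = [0.4546, 0.2819, 0.2635], E[r] = 3.0449, γ^t·E[r] = 1.044416, running G = 7.546106
t=4: π = [0.4545, 0.2848, 0.2606], E[r] = 3.0305, γ^t·E[r] = 0.727622, running G = 8.273728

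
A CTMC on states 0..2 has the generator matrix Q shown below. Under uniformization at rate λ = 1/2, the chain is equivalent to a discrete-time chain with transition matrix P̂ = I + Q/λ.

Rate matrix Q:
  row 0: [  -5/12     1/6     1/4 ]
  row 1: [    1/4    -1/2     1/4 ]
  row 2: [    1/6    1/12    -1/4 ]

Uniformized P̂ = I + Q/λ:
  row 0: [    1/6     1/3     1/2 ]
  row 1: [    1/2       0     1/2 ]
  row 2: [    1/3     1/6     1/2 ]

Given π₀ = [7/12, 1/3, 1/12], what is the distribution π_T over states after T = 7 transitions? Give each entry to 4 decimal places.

π = [0.3125, 0.1875, 0.5000]

t=0: π = [0.5833, 0.3333, 0.0833]
t=1: π = [0.2917, 0.2083, 0.5000]
t=2: π = [0.3194, 0.1806, 0.5000]
t=3: π = [0.3102, 0.1898, 0.5000]
t=4: π = [0.3133, 0.1867, 0.5000]
t=5: π = [0.3122, 0.1878, 0.5000]
t=6: π = [0.3126, 0.1874, 0.5000]
t=7: π = [0.3125, 0.1875, 0.5000]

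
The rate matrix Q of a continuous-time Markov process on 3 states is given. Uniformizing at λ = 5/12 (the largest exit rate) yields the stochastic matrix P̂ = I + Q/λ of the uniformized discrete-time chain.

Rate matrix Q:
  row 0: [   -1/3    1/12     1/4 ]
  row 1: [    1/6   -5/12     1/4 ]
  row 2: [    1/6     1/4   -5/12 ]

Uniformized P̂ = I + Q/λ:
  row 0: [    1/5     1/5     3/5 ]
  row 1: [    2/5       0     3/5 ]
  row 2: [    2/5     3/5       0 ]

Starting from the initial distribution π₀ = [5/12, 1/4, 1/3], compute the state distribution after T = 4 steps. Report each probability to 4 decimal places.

t=0: π = [0.4167, 0.2500, 0.3333]
t=1: π = [0.3167, 0.2833, 0.4000]
t=2: π = [0.3367, 0.3033, 0.3600]
t=3: π = [0.3327, 0.2833, 0.3840]
t=4: π = [0.3335, 0.2969, 0.3696]

π = [0.3335, 0.2969, 0.3696]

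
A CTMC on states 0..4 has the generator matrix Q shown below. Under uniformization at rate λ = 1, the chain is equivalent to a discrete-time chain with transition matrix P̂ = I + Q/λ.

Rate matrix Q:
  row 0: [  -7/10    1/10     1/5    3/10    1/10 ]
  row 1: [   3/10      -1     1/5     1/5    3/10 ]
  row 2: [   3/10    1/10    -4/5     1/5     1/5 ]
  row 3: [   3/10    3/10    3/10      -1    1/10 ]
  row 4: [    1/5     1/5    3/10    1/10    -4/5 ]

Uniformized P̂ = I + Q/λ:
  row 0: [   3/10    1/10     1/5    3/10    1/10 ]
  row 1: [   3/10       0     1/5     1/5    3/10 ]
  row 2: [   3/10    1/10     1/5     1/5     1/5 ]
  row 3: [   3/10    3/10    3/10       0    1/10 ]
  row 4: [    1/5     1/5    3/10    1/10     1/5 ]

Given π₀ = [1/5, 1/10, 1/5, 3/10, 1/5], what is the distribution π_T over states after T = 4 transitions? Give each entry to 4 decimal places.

t=0: π = [0.2000, 0.1000, 0.2000, 0.3000, 0.2000]
t=1: π = [0.2800, 0.1700, 0.2500, 0.1400, 0.1600]
t=2: π = [0.2840, 0.1270, 0.2300, 0.1840, 0.1750]
t=3: π = [0.2825, 0.1416, 0.2359, 0.1741, 0.1659]
t=4: π = [0.2834, 0.1373, 0.2340, 0.1768, 0.1685]

π = [0.2834, 0.1373, 0.2340, 0.1768, 0.1685]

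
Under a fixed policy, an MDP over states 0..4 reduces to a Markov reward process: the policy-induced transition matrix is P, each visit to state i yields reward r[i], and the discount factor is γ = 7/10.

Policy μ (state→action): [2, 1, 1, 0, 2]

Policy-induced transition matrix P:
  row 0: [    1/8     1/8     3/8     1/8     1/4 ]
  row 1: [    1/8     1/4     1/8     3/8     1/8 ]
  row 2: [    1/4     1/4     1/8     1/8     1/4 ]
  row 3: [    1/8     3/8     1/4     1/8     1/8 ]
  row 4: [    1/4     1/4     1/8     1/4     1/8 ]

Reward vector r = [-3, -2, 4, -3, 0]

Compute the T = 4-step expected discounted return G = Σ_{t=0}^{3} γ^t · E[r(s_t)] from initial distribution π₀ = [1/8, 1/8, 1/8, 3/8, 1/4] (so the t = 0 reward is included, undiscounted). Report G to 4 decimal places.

t=0: π = [0.1250, 0.1250, 0.1250, 0.3750, 0.2500], E[r] = -1.2500, γ^t·E[r] = -1.250000, running G = -1.250000
t=1: π = [0.1719, 0.2813, 0.2031, 0.1875, 0.1563], E[r] = -0.8281, γ^t·E[r] = -0.579688, running G = -1.829688
t=2: π = [0.1699, 0.2520, 0.1914, 0.2148, 0.1719], E[r] = -0.8926, γ^t·E[r] = -0.437363, running G = -2.267051
t=3: π = [0.1704, 0.2556, 0.1943, 0.2095, 0.1702], E[r] = -0.8735, γ^t·E[r] = -0.299623, running G = -2.566673

G = -2.5667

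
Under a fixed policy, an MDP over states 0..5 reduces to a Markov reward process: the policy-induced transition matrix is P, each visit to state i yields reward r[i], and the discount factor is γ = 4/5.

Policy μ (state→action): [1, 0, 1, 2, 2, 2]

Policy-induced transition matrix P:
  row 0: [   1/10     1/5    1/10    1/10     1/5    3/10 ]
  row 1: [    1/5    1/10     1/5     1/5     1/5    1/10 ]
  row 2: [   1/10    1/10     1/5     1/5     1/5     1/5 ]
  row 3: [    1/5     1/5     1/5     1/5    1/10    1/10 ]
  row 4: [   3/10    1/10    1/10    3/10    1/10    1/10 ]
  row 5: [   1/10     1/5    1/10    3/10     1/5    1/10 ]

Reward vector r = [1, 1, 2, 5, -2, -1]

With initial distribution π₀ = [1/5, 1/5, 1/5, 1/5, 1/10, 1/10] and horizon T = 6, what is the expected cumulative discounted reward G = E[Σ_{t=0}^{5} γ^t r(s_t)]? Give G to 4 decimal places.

G = 4.7230

t=0: π = [0.2000, 0.2000, 0.2000, 0.2000, 0.1000, 0.1000], E[r] = 1.5000, γ^t·E[r] = 1.500000, running G = 1.500000
t=1: π = [0.1600, 0.1500, 0.1600, 0.2000, 0.1700, 0.1600], E[r] = 1.1300, γ^t·E[r] = 0.904000, running G = 2.404000
t=2: π = [0.1690, 0.1520, 0.1510, 0.2170, 0.1630, 0.1480], E[r] = 1.2340, γ^t·E[r] = 0.789760, running G = 3.193760
t=3: π = [0.1695, 0.1534, 0.1520, 0.2142, 0.1620, 0.1489], E[r] = 1.2250, γ^t·E[r] = 0.627200, running G = 3.820960
t=4: π = [0.1692, 0.1533, 0.1520, 0.2141, 0.1624, 0.1491], E[r] = 1.2232, γ^t·E[r] = 0.501015, running G = 4.321975
t=5: π = [0.1692, 0.1532, 0.1519, 0.2142, 0.1623, 0.1490], E[r] = 1.2238, γ^t·E[r] = 0.401003, running G = 4.722978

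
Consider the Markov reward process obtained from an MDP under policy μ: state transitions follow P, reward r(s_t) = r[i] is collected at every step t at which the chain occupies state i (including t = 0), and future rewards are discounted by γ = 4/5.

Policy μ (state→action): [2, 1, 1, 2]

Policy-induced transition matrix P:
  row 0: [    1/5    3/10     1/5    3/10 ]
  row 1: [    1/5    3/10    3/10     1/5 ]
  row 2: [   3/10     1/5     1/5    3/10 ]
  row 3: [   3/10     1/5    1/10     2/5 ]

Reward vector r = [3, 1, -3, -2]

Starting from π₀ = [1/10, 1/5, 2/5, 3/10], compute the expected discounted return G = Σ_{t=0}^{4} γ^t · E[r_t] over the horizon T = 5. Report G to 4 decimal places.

G = -1.7219

t=0: π = [0.1000, 0.2000, 0.4000, 0.3000], E[r] = -1.3000, γ^t·E[r] = -1.300000, running G = -1.300000
t=1: π = [0.2700, 0.2300, 0.1900, 0.3100], E[r] = -0.1500, γ^t·E[r] = -0.120000, running G = -1.420000
t=2: π = [0.2500, 0.2500, 0.1920, 0.3080], E[r] = -0.1920, γ^t·E[r] = -0.122880, running G = -1.542880
t=3: π = [0.2500, 0.2500, 0.1942, 0.3058], E[r] = -0.1942, γ^t·E[r] = -0.099430, running G = -1.642310
t=4: π = [0.2500, 0.2500, 0.1944, 0.3056], E[r] = -0.1944, γ^t·E[r] = -0.079634, running G = -1.721945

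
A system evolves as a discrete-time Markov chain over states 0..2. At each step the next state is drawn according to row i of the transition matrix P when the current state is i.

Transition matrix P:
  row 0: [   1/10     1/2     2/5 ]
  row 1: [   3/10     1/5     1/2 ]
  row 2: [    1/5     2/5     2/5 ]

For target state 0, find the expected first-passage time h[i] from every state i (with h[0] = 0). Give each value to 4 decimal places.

First-step conditioning: h[0] = 0; for i ≠ 0, h[i] = 1 + Σ_k P[i][k]·h[k].
  h[1] = 1 + 1/5·h[1] + 1/2·h[2]
  h[2] = 1 + 2/5·h[1] + 2/5·h[2]
Solving the 2×2 linear system over states ≠ 0 gives exactly h = [0, 55/14, 30/7] (h[0] = 0 is the target).

h = [0.0000, 3.9286, 4.2857]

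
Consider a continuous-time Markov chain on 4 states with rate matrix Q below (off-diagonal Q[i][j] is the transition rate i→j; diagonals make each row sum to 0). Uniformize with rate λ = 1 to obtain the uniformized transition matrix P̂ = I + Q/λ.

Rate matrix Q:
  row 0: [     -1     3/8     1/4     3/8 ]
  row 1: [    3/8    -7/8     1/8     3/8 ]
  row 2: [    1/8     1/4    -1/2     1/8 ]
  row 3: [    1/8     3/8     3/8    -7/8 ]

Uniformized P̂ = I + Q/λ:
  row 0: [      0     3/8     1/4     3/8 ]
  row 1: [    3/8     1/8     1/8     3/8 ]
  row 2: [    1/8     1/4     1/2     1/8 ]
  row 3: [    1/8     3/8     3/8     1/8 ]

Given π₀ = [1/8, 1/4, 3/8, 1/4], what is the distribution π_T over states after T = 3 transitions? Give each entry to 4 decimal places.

π = [0.1702, 0.2673, 0.3286, 0.2339]

t=0: π = [0.1250, 0.2500, 0.3750, 0.2500]
t=1: π = [0.1719, 0.2656, 0.3438, 0.2188]
t=2: π = [0.1699, 0.2656, 0.3301, 0.2344]
t=3: π = [0.1702, 0.2673, 0.3286, 0.2339]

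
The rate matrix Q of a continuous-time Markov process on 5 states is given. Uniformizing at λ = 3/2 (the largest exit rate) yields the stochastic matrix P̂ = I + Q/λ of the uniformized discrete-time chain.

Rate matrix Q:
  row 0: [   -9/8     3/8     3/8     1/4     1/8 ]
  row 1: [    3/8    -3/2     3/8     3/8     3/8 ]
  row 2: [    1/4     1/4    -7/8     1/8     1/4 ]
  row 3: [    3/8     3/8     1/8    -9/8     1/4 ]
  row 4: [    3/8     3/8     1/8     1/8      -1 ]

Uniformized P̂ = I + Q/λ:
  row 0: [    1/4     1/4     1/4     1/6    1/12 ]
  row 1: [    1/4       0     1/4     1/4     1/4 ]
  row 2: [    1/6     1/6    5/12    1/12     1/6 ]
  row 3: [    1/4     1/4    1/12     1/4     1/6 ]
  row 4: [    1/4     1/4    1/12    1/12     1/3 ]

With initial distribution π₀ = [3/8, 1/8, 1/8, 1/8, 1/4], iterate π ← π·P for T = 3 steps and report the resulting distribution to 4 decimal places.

π = [0.2310, 0.1859, 0.2280, 0.1602, 0.1949]

t=0: π = [0.3750, 0.1250, 0.1250, 0.1250, 0.2500]
t=1: π = [0.2396, 0.2083, 0.2083, 0.1563, 0.1875]
t=2: π = [0.2326, 0.1806, 0.2274, 0.1641, 0.1953]
t=3: π = [0.2310, 0.1859, 0.2280, 0.1602, 0.1949]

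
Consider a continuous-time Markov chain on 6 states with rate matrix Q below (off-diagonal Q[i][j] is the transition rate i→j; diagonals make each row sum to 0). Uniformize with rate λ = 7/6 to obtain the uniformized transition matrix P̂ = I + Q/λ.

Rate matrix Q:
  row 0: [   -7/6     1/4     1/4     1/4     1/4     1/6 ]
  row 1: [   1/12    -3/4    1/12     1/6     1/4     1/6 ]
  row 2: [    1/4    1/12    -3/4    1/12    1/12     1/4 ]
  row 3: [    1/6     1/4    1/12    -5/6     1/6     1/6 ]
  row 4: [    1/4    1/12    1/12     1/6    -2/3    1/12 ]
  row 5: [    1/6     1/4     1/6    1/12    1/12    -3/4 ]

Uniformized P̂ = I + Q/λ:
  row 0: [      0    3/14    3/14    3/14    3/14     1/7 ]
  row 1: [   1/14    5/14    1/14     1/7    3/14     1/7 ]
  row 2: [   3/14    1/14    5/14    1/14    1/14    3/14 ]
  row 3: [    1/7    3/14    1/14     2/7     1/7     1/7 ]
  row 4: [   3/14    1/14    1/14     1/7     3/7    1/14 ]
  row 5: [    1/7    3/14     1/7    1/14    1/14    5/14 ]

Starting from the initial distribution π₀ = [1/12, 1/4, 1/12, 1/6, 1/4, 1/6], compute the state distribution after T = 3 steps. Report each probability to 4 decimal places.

t=0: π = [0.0833, 0.2500, 0.0833, 0.1667, 0.2500, 0.1667]
t=1: π = [0.1369, 0.2024, 0.1190, 0.1548, 0.2202, 0.1667]
t=2: π = [0.1331, 0.1947, 0.1369, 0.1543, 0.2096, 0.1713]
t=3: π = [0.1347, 0.1926, 0.1418, 0.1524, 0.2041, 0.1744]

π = [0.1347, 0.1926, 0.1418, 0.1524, 0.2041, 0.1744]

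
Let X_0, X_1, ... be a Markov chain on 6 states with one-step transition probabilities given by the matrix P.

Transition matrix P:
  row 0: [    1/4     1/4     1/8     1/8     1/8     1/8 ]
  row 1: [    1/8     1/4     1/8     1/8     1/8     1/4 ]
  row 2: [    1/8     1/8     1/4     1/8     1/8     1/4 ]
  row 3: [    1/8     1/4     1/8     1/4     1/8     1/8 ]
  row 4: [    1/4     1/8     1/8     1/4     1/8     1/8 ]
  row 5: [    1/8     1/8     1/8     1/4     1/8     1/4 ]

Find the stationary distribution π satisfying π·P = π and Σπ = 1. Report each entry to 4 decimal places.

π = [0.1607, 0.1927, 0.1429, 0.1880, 0.1250, 0.1908]

Balance equations π_j = Σ_i π_i·P[i][j]:
  π_0 = 1/4·π_0 + 1/8·π_1 + 1/8·π_2 + 1/8·π_3 + 1/4·π_4 + 1/8·π_5
  π_1 = 1/4·π_0 + 1/4·π_1 + 1/8·π_2 + 1/4·π_3 + 1/8·π_4 + 1/8·π_5
  π_2 = 1/8·π_0 + 1/8·π_1 + 1/4·π_2 + 1/8·π_3 + 1/8·π_4 + 1/8·π_5
  π_3 = 1/8·π_0 + 1/8·π_1 + 1/8·π_2 + 1/4·π_3 + 1/4·π_4 + 1/4·π_5
  π_4 = 1/8·π_0 + 1/8·π_1 + 1/8·π_2 + 1/8·π_3 + 1/8·π_4 + 1/8·π_5
  normalize: π_0 + π_1 + π_2 + π_3 + π_4 + π_5 = 1
Solving the linear system gives exactly π = [9/56, 205/1064, 1/7, 25/133, 1/8, 29/152].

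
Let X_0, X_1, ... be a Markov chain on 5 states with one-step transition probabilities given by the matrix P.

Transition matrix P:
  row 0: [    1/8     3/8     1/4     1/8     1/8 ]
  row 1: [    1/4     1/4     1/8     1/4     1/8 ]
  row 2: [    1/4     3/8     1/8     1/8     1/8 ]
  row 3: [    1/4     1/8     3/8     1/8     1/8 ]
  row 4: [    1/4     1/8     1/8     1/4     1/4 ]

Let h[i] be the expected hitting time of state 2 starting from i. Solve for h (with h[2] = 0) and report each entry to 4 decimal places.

First-step conditioning: h[2] = 0; for i ≠ 2, h[i] = 1 + Σ_k P[i][k]·h[k].
  h[0] = 1 + 1/8·h[0] + 3/8·h[1] + 1/8·h[3] + 1/8·h[4]
  h[1] = 1 + 1/4·h[0] + 1/4·h[1] + 1/4·h[3] + 1/8·h[4]
  h[3] = 1 + 1/4·h[0] + 1/8·h[1] + 1/8·h[3] + 1/8·h[4]
  h[4] = 1 + 1/4·h[0] + 1/8·h[1] + 1/4·h[3] + 1/4·h[4]
Solving the 4×4 linear system over states ≠ 2 gives exactly h = [592/131, 648/131, 0, 504/131, 648/131] (h[2] = 0 is the target).

h = [4.5191, 4.9466, 0.0000, 3.8473, 4.9466]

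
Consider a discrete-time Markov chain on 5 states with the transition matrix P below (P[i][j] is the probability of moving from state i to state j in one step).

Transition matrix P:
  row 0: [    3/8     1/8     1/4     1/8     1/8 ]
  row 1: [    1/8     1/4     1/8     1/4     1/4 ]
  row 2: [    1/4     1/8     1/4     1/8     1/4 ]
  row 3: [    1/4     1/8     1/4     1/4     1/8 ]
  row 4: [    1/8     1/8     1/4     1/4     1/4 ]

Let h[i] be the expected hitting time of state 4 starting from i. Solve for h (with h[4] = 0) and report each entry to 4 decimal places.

h = [5.8182, 5.0909, 5.0909, 5.8182, 0.0000]

First-step conditioning: h[4] = 0; for i ≠ 4, h[i] = 1 + Σ_k P[i][k]·h[k].
  h[0] = 1 + 3/8·h[0] + 1/8·h[1] + 1/4·h[2] + 1/8·h[3]
  h[1] = 1 + 1/8·h[0] + 1/4·h[1] + 1/8·h[2] + 1/4·h[3]
  h[2] = 1 + 1/4·h[0] + 1/8·h[1] + 1/4·h[2] + 1/8·h[3]
  h[3] = 1 + 1/4·h[0] + 1/8·h[1] + 1/4·h[2] + 1/4·h[3]
Solving the 4×4 linear system over states ≠ 4 gives exactly h = [64/11, 56/11, 56/11, 64/11, 0] (h[4] = 0 is the target).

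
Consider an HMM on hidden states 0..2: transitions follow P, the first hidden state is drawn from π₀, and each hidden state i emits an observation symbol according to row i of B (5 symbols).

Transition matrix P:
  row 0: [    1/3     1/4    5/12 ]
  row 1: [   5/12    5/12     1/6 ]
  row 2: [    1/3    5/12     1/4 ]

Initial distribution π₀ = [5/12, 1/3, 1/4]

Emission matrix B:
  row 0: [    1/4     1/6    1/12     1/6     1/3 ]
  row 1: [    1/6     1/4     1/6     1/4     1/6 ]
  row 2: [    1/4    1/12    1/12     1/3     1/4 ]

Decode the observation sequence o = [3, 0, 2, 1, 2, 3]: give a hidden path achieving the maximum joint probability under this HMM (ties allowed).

t=0: δ = [6.944e-02, 8.333e-02, 8.333e-02]  (obs o_0=3)
t=1: δ = [8.681e-03, 5.787e-03, 7.234e-03]  ψ = [1, 1, 0]  (obs o_1=0)
t=2: δ = [2.411e-04, 5.023e-04, 3.014e-04]  ψ = [0, 2, 0]  (obs o_2=2)
t=3: δ = [3.489e-05, 5.233e-05, 8.372e-06]  ψ = [1, 1, 0]  (obs o_3=1)
t=4: δ = [1.817e-06, 3.634e-06, 1.211e-06]  ψ = [1, 1, 0]  (obs o_4=2)
t=5: δ = [2.524e-07, 3.785e-07, 2.524e-07]  ψ = [1, 1, 0]  (obs o_5=3)
backtrack: best end state = 1; path = [0, 2, 1, 1, 1, 1]

path = [0, 2, 1, 1, 1, 1]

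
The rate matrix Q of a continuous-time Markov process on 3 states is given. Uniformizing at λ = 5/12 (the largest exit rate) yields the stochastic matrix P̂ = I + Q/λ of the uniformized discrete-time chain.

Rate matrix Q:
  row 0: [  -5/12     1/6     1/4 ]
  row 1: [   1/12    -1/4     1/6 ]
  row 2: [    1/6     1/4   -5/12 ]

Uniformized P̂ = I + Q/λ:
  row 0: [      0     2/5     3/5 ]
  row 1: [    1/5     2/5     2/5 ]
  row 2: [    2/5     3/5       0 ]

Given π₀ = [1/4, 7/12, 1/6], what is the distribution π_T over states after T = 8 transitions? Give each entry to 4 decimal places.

t=0: π = [0.2500, 0.5833, 0.1667]
t=1: π = [0.1833, 0.4333, 0.3833]
t=2: π = [0.2400, 0.4767, 0.2833]
t=3: π = [0.2087, 0.4567, 0.3347]
t=4: π = [0.2252, 0.4669, 0.3079]
t=5: π = [0.2165, 0.4616, 0.3219]
t=6: π = [0.2211, 0.4644, 0.3145]
t=7: π = [0.2187, 0.4629, 0.3184]
t=8: π = [0.2199, 0.4637, 0.3164]

π = [0.2199, 0.4637, 0.3164]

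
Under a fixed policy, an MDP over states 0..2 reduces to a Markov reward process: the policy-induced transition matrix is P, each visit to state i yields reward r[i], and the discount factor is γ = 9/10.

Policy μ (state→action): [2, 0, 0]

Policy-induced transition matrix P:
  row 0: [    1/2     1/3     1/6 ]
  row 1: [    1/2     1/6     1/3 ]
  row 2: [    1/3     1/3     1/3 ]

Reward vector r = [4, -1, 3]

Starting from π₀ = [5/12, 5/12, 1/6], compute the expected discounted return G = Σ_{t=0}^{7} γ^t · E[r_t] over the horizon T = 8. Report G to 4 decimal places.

t=0: π = [0.4167, 0.4167, 0.1667], E[r] = 1.7500, γ^t·E[r] = 1.750000, running G = 1.750000
t=1: π = [0.4722, 0.2639, 0.2639], E[r] = 2.4167, γ^t·E[r] = 2.175000, running G = 3.925000
t=2: π = [0.4560, 0.2894, 0.2546], E[r] = 2.2986, γ^t·E[r] = 1.861875, running G = 5.786875
t=3: π = [0.4576, 0.2851, 0.2573], E[r] = 2.3171, γ^t·E[r] = 1.689188, running G = 7.476063
t=4: π = [0.4571, 0.2858, 0.2571], E[r] = 2.3139, γ^t·E[r] = 1.518117, running G = 8.994180
t=5: π = [0.4572, 0.2857, 0.2571], E[r] = 2.3144, γ^t·E[r] = 1.366609, running G = 10.360789
t=6: π = [0.4571, 0.2857, 0.2571], E[r] = 2.3143, γ^t·E[r] = 1.229900, running G = 11.590689
t=7: π = [0.4571, 0.2857, 0.2571], E[r] = 2.3143, γ^t·E[r] = 1.106917, running G = 12.697606

G = 12.6976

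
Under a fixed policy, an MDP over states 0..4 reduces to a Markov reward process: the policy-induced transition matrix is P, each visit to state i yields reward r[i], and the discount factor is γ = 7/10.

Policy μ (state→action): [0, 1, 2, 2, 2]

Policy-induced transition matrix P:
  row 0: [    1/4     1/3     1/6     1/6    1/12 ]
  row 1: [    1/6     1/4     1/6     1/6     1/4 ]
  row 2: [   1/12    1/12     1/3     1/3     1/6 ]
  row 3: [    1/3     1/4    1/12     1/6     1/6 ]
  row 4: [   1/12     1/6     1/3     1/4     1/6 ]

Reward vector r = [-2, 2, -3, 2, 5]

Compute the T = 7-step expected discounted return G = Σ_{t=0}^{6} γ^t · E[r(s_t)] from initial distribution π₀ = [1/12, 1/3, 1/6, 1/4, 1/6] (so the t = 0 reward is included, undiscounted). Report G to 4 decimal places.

t=0: π = [0.0833, 0.3333, 0.1667, 0.2500, 0.1667], E[r] = 1.3333, γ^t·E[r] = 1.333333, running G = 1.333333
t=1: π = [0.1875, 0.2153, 0.2014, 0.2083, 0.1875], E[r] = 0.8056, γ^t·E[r] = 0.563889, running G = 1.897222
t=2: π = [0.1846, 0.2164, 0.2141, 0.2159, 0.1690], E[r] = 0.6979, γ^t·E[r] = 0.341979, running G = 2.239201
t=3: π = [0.1861, 0.2156, 0.2125, 0.2164, 0.1693], E[r] = 0.7009, γ^t·E[r] = 0.240411, running G = 2.479612
t=4: π = [0.1864, 0.2160, 0.2123, 0.2162, 0.1691], E[r] = 0.7003, γ^t·E[r] = 0.168145, running G = 2.647757
t=5: π = [0.1865, 0.2161, 0.2122, 0.2161, 0.1691], E[r] = 0.7005, γ^t·E[r] = 0.117732, running G = 2.765490
t=6: π = [0.1864, 0.2161, 0.2122, 0.2161, 0.1691], E[r] = 0.7005, γ^t·E[r] = 0.082418, running G = 2.847908

G = 2.8479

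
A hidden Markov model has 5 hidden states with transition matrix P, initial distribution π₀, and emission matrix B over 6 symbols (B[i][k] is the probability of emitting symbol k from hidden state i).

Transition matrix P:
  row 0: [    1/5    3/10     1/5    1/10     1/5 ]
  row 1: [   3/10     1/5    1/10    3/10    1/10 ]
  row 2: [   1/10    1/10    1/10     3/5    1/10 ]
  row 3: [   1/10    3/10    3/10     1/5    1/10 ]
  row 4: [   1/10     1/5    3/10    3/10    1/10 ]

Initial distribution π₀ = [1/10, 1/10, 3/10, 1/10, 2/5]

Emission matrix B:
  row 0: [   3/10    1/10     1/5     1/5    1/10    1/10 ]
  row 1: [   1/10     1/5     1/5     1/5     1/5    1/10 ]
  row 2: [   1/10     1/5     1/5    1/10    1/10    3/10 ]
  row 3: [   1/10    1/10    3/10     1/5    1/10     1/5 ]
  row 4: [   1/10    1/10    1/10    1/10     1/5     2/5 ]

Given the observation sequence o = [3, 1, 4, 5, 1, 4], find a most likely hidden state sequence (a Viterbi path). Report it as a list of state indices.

path = [4, 2, 3, 2, 3, 1]

t=0: δ = [2.000e-02, 2.000e-02, 3.000e-02, 2.000e-02, 4.000e-02]  (obs o_0=3)
t=1: δ = [6.000e-04, 1.600e-03, 2.400e-03, 1.800e-03, 4.000e-04]  ψ = [1, 4, 4, 2, 0]  (obs o_1=1)
t=2: δ = [4.800e-05, 1.080e-04, 5.400e-05, 1.440e-04, 4.800e-05]  ψ = [1, 3, 3, 2, 2]  (obs o_2=4)
t=3: δ = [3.240e-06, 4.320e-06, 1.296e-05, 6.480e-06, 5.760e-06]  ψ = [1, 3, 3, 1, 3]  (obs o_3=5)
t=4: δ = [1.296e-07, 3.888e-07, 3.888e-07, 7.776e-07, 1.296e-07]  ψ = [1, 3, 3, 2, 2]  (obs o_4=1)
t=5: δ = [1.166e-08, 4.666e-08, 2.333e-08, 2.333e-08, 1.555e-08]  ψ = [1, 3, 3, 2, 3]  (obs o_5=4)
backtrack: best end state = 1; path = [4, 2, 3, 2, 3, 1]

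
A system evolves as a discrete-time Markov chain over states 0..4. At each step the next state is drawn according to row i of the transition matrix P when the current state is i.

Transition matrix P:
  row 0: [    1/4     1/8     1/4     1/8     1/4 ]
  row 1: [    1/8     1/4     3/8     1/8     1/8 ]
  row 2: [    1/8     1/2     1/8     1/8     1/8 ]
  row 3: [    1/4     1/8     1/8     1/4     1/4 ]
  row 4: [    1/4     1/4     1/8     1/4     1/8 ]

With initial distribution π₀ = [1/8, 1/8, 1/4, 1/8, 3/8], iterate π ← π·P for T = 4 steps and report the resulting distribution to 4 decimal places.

π = [0.1912, 0.2576, 0.2140, 0.1672, 0.1700]

t=0: π = [0.1250, 0.1250, 0.2500, 0.1250, 0.3750]
t=1: π = [0.2031, 0.2813, 0.1719, 0.1875, 0.1563]
t=2: π = [0.1934, 0.2441, 0.2207, 0.1680, 0.1738]
t=3: π = [0.1919, 0.2600, 0.2102, 0.1677, 0.1702]
t=4: π = [0.1912, 0.2576, 0.2140, 0.1672, 0.1700]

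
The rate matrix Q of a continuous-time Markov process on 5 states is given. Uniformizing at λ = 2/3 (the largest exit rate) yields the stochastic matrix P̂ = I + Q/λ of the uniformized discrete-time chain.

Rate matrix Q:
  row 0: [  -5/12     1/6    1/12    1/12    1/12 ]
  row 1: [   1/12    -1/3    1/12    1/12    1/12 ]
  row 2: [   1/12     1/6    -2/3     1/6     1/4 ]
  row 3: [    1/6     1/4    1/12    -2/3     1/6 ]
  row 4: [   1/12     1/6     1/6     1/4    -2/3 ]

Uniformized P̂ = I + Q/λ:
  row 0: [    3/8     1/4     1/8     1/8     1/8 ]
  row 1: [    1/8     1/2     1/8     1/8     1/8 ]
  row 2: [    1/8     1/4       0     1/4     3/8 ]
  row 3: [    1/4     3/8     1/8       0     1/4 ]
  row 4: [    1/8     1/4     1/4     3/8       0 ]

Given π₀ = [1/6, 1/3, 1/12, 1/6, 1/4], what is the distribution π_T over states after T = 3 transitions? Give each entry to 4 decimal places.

t=0: π = [0.1667, 0.3333, 0.0833, 0.1667, 0.2500]
t=1: π = [0.1875, 0.3542, 0.1458, 0.1771, 0.1354]
t=2: π = [0.1940, 0.3607, 0.1237, 0.1549, 0.1667]
t=3: π = [0.1929, 0.3595, 0.1304, 0.1628, 0.1545]

π = [0.1929, 0.3595, 0.1304, 0.1628, 0.1545]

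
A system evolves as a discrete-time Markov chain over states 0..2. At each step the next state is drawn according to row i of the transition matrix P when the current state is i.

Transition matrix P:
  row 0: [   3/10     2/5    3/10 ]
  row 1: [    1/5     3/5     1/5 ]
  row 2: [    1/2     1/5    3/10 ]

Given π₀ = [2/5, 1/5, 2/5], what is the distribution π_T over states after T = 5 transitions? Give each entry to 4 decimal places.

t=0: π = [0.4000, 0.2000, 0.4000]
t=1: π = [0.3600, 0.3600, 0.2800]
t=2: π = [0.3200, 0.4160, 0.2640]
t=3: π = [0.3112, 0.4304, 0.2584]
t=4: π = [0.3086, 0.4344, 0.2570]
t=5: π = [0.3080, 0.4355, 0.2566]

π = [0.3080, 0.4355, 0.2566]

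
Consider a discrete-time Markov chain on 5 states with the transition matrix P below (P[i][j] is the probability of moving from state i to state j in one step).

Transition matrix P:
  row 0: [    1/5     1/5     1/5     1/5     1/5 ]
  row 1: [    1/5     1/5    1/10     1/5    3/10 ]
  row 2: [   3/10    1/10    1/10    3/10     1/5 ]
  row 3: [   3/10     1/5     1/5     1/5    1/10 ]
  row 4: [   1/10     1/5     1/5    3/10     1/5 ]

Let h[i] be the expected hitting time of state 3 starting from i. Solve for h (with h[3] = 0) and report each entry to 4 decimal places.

First-step conditioning: h[3] = 0; for i ≠ 3, h[i] = 1 + Σ_k P[i][k]·h[k].
  h[0] = 1 + 1/5·h[0] + 1/5·h[1] + 1/5·h[2] + 1/5·h[4]
  h[1] = 1 + 1/5·h[0] + 1/5·h[1] + 1/10·h[2] + 3/10·h[4]
  h[2] = 1 + 3/10·h[0] + 1/10·h[1] + 1/10·h[2] + 1/5·h[4]
  h[4] = 1 + 1/10·h[0] + 1/5·h[1] + 1/5·h[2] + 1/5·h[4]
Solving the 4×4 linear system over states ≠ 3 gives exactly h = [5450/1299, 1815/433, 4955/1299, 0, 1635/433] (h[3] = 0 is the target).

h = [4.1955, 4.1917, 3.8145, 0.0000, 3.7760]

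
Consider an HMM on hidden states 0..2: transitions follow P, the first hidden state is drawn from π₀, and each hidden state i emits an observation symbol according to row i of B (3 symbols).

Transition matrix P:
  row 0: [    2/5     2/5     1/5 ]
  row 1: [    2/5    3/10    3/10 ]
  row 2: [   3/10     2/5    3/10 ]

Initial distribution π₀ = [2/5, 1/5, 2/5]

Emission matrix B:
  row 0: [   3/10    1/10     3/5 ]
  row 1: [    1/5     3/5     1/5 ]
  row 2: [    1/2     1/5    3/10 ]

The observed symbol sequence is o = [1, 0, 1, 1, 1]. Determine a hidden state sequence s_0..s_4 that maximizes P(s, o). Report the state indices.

t=0: δ = [4.000e-02, 1.200e-01, 8.000e-02]  (obs o_0=1)
t=1: δ = [1.440e-02, 7.200e-03, 1.800e-02]  ψ = [1, 1, 1]  (obs o_1=0)
t=2: δ = [5.760e-04, 4.320e-03, 1.080e-03]  ψ = [0, 2, 2]  (obs o_2=1)
t=3: δ = [1.728e-04, 7.776e-04, 2.592e-04]  ψ = [1, 1, 1]  (obs o_3=1)
t=4: δ = [3.110e-05, 1.400e-04, 4.666e-05]  ψ = [1, 1, 1]  (obs o_4=1)
backtrack: best end state = 1; path = [1, 2, 1, 1, 1]

path = [1, 2, 1, 1, 1]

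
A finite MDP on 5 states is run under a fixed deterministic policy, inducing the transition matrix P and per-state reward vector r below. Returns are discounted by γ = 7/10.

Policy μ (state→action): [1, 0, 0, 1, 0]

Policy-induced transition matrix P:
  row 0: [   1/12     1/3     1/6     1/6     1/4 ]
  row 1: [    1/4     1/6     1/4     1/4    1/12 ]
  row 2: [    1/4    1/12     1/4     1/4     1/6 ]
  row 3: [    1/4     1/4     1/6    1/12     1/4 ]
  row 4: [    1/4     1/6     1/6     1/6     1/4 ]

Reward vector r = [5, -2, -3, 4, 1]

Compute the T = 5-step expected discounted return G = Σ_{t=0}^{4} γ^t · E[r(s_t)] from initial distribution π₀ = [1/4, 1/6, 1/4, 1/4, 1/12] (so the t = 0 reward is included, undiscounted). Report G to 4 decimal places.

G = 2.9961

t=0: π = [0.2500, 0.1667, 0.2500, 0.2500, 0.0833], E[r] = 1.2500, γ^t·E[r] = 1.250000, running G = 1.250000
t=1: π = [0.2083, 0.2083, 0.2014, 0.1806, 0.2014], E[r] = 0.9444, γ^t·E[r] = 0.661111, running G = 1.911111
t=2: π = [0.2153, 0.1997, 0.2008, 0.1858, 0.1985], E[r] = 1.0162, γ^t·E[r] = 0.497940, running G = 2.409051
t=3: π = [0.2141, 0.2013, 0.2000, 0.1846, 0.2000], E[r] = 1.0061, γ^t·E[r] = 0.345101, running G = 2.754152
t=4: π = [0.2143, 0.2011, 0.2001, 0.1847, 0.1998], E[r] = 1.0078, γ^t·E[r] = 0.241976, running G = 2.996127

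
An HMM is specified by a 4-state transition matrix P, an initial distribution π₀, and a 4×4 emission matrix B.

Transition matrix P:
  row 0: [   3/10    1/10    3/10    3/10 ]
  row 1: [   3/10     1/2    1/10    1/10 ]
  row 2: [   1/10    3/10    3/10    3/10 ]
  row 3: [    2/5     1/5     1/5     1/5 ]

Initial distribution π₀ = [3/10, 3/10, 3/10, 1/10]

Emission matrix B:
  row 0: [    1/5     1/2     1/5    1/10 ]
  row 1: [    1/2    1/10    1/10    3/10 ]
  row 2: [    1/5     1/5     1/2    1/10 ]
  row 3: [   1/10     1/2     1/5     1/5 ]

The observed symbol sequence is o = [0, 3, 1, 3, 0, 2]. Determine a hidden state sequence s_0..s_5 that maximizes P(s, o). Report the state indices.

path = [1, 1, 1, 1, 1, 0]

t=0: δ = [6.000e-02, 1.500e-01, 6.000e-02, 1.000e-02]  (obs o_0=0)
t=1: δ = [4.500e-03, 2.250e-02, 1.800e-03, 3.600e-03]  ψ = [1, 1, 0, 0]  (obs o_1=3)
t=2: δ = [3.375e-03, 1.125e-03, 4.500e-04, 1.125e-03]  ψ = [1, 1, 1, 1]  (obs o_2=1)
t=3: δ = [1.012e-04, 1.688e-04, 1.012e-04, 2.025e-04]  ψ = [0, 1, 0, 0]  (obs o_3=3)
t=4: δ = [1.620e-05, 4.219e-05, 8.100e-06, 4.050e-06]  ψ = [3, 1, 3, 3]  (obs o_4=0)
t=5: δ = [2.531e-06, 2.109e-06, 2.430e-06, 9.720e-07]  ψ = [1, 1, 0, 0]  (obs o_5=2)
backtrack: best end state = 0; path = [1, 1, 1, 1, 1, 0]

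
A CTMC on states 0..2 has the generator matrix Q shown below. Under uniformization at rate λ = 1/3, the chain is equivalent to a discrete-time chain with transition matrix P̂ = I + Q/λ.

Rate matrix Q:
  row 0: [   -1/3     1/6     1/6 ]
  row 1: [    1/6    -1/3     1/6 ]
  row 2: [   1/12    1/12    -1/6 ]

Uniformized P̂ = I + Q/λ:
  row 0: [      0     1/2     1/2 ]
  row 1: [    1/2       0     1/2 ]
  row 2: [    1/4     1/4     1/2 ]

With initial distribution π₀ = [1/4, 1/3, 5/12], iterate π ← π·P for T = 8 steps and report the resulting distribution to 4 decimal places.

π = [0.2498, 0.2502, 0.5000]

t=0: π = [0.2500, 0.3333, 0.4167]
t=1: π = [0.2708, 0.2292, 0.5000]
t=2: π = [0.2396, 0.2604, 0.5000]
t=3: π = [0.2552, 0.2448, 0.5000]
t=4: π = [0.2474, 0.2526, 0.5000]
t=5: π = [0.2513, 0.2487, 0.5000]
t=6: π = [0.2493, 0.2507, 0.5000]
t=7: π = [0.2503, 0.2497, 0.5000]
t=8: π = [0.2498, 0.2502, 0.5000]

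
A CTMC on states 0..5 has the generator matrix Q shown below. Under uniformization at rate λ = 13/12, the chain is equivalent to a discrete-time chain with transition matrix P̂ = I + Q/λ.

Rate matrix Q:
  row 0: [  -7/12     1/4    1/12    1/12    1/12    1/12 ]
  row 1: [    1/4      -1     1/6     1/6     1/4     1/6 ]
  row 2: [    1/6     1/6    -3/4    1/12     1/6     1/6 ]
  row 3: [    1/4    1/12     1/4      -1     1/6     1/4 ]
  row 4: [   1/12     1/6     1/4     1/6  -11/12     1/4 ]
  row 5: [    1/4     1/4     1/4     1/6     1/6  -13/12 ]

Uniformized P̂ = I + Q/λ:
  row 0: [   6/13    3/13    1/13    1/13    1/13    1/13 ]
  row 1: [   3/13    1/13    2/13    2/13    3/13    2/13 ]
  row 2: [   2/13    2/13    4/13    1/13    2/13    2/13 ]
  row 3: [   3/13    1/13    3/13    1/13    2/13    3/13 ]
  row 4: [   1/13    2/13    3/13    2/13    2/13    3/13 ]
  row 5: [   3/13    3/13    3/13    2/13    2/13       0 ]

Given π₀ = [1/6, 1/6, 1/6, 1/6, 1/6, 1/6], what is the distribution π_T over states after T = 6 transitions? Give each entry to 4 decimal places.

π = [0.2511, 0.1624, 0.1947, 0.1110, 0.1470, 0.1338]

t=0: π = [0.1667, 0.1667, 0.1667, 0.1667, 0.1667, 0.1667]
t=1: π = [0.2308, 0.1538, 0.2051, 0.1154, 0.1538, 0.1410]
t=2: π = [0.2446, 0.1617, 0.1992, 0.1114, 0.1479, 0.1351]
t=3: π = [0.2491, 0.1620, 0.1960, 0.1111, 0.1475, 0.1342]
t=4: π = [0.2505, 0.1623, 0.1951, 0.1111, 0.1471, 0.1339]
t=5: π = [0.2509, 0.1624, 0.1948, 0.1110, 0.1471, 0.1338]
t=6: π = [0.2511, 0.1624, 0.1947, 0.1110, 0.1470, 0.1338]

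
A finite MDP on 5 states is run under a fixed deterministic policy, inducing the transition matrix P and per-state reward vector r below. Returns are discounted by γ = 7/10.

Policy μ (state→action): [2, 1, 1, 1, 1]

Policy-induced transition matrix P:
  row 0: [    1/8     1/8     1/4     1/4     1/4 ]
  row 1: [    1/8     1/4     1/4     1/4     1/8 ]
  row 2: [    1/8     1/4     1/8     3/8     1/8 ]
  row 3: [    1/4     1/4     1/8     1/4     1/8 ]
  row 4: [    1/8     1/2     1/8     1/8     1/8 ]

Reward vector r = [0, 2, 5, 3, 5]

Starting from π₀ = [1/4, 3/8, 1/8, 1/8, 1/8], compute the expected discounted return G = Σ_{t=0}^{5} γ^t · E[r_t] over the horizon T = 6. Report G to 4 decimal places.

t=0: π = [0.2500, 0.3750, 0.1250, 0.1250, 0.1250], E[r] = 2.3750, γ^t·E[r] = 2.375000, running G = 2.375000
t=1: π = [0.1406, 0.2500, 0.2031, 0.2500, 0.1563], E[r] = 3.0469, γ^t·E[r] = 2.132813, running G = 4.507813
t=2: π = [0.1563, 0.2715, 0.1738, 0.2559, 0.1426], E[r] = 2.8926, γ^t·E[r] = 1.417363, running G = 5.925176
t=3: π = [0.1570, 0.2661, 0.1785, 0.2539, 0.1445], E[r] = 2.9089, γ^t·E[r] = 0.997765, running G = 6.922941
t=4: π = [0.1567, 0.2665, 0.1779, 0.2542, 0.1446], E[r] = 2.9083, γ^t·E[r] = 0.698282, running G = 7.621222
t=5: π = [0.1568, 0.2666, 0.1779, 0.2542, 0.1446], E[r] = 2.9081, γ^t·E[r] = 0.488763, running G = 8.109985

G = 8.1100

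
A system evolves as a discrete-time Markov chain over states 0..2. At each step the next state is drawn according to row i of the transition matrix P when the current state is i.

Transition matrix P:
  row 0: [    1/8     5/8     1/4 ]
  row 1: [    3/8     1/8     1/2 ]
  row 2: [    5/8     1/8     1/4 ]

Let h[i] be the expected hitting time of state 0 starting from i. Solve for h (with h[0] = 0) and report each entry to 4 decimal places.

First-step conditioning: h[0] = 0; for i ≠ 0, h[i] = 1 + Σ_k P[i][k]·h[k].
  h[1] = 1 + 1/8·h[1] + 1/2·h[2]
  h[2] = 1 + 1/8·h[1] + 1/4·h[2]
Solving the 2×2 linear system over states ≠ 0 gives exactly h = [0, 40/19, 32/19] (h[0] = 0 is the target).

h = [0.0000, 2.1053, 1.6842]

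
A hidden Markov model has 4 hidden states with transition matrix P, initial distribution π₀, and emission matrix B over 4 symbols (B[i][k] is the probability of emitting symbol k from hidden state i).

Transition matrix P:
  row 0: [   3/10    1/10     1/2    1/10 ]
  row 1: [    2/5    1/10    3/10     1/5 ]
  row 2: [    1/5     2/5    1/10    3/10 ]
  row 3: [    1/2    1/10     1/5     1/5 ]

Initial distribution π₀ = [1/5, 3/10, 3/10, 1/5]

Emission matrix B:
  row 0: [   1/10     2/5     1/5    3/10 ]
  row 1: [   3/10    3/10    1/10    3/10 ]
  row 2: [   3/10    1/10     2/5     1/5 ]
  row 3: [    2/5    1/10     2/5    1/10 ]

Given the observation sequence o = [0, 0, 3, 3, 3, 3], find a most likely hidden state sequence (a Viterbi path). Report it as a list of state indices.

path = [2, 3, 0, 2, 1, 0]

t=0: δ = [2.000e-02, 9.000e-02, 9.000e-02, 8.000e-02]  (obs o_0=0)
t=1: δ = [4.000e-03, 1.080e-02, 8.100e-03, 1.080e-02]  ψ = [3, 2, 1, 2]  (obs o_1=0)
t=2: δ = [1.620e-03, 9.720e-04, 6.480e-04, 2.430e-04]  ψ = [3, 2, 1, 2]  (obs o_2=3)
t=3: δ = [1.458e-04, 7.776e-05, 1.620e-04, 1.944e-05]  ψ = [0, 2, 0, 1]  (obs o_3=3)
t=4: δ = [1.312e-05, 1.944e-05, 1.458e-05, 4.860e-06]  ψ = [0, 2, 0, 2]  (obs o_4=3)
t=5: δ = [2.333e-06, 1.750e-06, 1.312e-06, 4.374e-07]  ψ = [1, 2, 0, 2]  (obs o_5=3)
backtrack: best end state = 0; path = [2, 3, 0, 2, 1, 0]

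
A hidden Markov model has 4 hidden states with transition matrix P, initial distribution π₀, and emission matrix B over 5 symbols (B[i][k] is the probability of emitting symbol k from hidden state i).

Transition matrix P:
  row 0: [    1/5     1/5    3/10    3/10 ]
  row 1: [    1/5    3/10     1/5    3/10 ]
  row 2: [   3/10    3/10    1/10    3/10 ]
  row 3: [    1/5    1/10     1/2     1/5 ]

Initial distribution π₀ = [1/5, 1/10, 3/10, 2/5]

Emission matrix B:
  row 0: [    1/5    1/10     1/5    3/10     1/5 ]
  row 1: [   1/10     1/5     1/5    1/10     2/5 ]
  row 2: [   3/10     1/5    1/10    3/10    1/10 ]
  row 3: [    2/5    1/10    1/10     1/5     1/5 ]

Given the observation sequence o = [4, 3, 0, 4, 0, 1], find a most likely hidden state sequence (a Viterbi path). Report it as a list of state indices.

path = [3, 2, 3, 2, 3, 2]

t=0: δ = [4.000e-02, 4.000e-02, 3.000e-02, 8.000e-02]  (obs o_0=4)
t=1: δ = [4.800e-03, 1.200e-03, 1.200e-02, 3.200e-03]  ψ = [3, 1, 3, 3]  (obs o_1=3)
t=2: δ = [7.200e-04, 3.600e-04, 4.800e-04, 1.440e-03]  ψ = [2, 2, 3, 2]  (obs o_2=0)
t=3: δ = [5.760e-05, 5.760e-05, 7.200e-05, 5.760e-05]  ψ = [3, 0, 3, 3]  (obs o_3=4)
t=4: δ = [4.320e-06, 2.160e-06, 8.640e-06, 8.640e-06]  ψ = [2, 2, 3, 2]  (obs o_4=0)
t=5: δ = [2.592e-07, 5.184e-07, 8.640e-07, 2.592e-07]  ψ = [2, 2, 3, 2]  (obs o_5=1)
backtrack: best end state = 2; path = [3, 2, 3, 2, 3, 2]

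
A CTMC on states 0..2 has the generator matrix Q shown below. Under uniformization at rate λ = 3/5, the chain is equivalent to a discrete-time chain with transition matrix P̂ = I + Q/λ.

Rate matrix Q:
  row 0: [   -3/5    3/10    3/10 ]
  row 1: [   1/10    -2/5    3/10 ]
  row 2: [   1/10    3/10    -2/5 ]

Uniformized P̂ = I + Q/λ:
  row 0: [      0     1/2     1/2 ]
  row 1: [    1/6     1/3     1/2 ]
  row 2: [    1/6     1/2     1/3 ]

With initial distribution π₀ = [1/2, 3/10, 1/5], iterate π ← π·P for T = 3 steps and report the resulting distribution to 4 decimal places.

π = [0.1412, 0.4292, 0.4296]

t=0: π = [0.5000, 0.3000, 0.2000]
t=1: π = [0.0833, 0.4500, 0.4667]
t=2: π = [0.1528, 0.4250, 0.4222]
t=3: π = [0.1412, 0.4292, 0.4296]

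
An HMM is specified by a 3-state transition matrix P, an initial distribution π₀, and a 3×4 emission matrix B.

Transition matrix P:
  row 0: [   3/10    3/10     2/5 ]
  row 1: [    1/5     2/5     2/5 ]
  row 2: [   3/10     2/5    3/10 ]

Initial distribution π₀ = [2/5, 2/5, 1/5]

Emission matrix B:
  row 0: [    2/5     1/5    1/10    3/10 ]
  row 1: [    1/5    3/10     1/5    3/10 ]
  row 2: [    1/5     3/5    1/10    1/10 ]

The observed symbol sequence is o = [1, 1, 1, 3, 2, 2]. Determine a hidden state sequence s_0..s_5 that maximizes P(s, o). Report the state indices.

t=0: δ = [8.000e-02, 1.200e-01, 1.200e-01]  (obs o_0=1)
t=1: δ = [7.200e-03, 1.440e-02, 2.880e-02]  ψ = [2, 1, 1]  (obs o_1=1)
t=2: δ = [1.728e-03, 3.456e-03, 5.184e-03]  ψ = [2, 2, 2]  (obs o_2=1)
t=3: δ = [4.666e-04, 6.221e-04, 1.555e-04]  ψ = [2, 2, 2]  (obs o_3=3)
t=4: δ = [1.400e-05, 4.977e-05, 2.488e-05]  ψ = [0, 1, 1]  (obs o_4=2)
t=5: δ = [9.953e-07, 3.981e-06, 1.991e-06]  ψ = [1, 1, 1]  (obs o_5=2)
backtrack: best end state = 1; path = [1, 2, 2, 1, 1, 1]

path = [1, 2, 2, 1, 1, 1]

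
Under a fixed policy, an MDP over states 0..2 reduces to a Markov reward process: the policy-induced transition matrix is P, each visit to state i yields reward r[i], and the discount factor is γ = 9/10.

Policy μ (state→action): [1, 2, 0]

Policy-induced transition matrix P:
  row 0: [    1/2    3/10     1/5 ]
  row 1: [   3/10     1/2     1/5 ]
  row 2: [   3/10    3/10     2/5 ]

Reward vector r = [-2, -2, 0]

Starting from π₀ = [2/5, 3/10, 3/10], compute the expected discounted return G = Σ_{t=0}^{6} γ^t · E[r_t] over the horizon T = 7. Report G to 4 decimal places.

G = -7.7036

t=0: π = [0.4000, 0.3000, 0.3000], E[r] = -1.4000, γ^t·E[r] = -1.400000, running G = -1.400000
t=1: π = [0.3800, 0.3600, 0.2600], E[r] = -1.4800, γ^t·E[r] = -1.332000, running G = -2.732000
t=2: π = [0.3760, 0.3720, 0.2520], E[r] = -1.4960, γ^t·E[r] = -1.211760, running G = -3.943760
t=3: π = [0.3752, 0.3744, 0.2504], E[r] = -1.4992, γ^t·E[r] = -1.092917, running G = -5.036677
t=4: π = [0.3750, 0.3749, 0.2501], E[r] = -1.4998, γ^t·E[r] = -0.984045, running G = -6.020722
t=5: π = [0.3750, 0.3750, 0.2500], E[r] = -1.5000, γ^t·E[r] = -0.885716, running G = -6.906438
t=6: π = [0.3750, 0.3750, 0.2500], E[r] = -1.5000, γ^t·E[r] = -0.797158, running G = -7.703596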